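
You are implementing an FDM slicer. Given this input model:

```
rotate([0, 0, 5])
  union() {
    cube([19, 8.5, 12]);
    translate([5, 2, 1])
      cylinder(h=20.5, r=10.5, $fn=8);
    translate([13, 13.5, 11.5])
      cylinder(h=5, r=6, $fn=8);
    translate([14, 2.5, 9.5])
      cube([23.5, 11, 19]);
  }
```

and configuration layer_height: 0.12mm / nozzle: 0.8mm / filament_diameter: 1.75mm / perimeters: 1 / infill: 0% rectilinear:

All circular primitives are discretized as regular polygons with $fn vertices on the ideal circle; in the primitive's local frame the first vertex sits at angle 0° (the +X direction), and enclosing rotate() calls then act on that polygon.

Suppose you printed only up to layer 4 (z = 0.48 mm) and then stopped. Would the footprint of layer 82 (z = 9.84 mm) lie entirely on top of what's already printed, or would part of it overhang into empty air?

Compare the two slices. At z = 0.48: the cube is present — its section is the full 19×8.5 rectangle (area 161.50 mm²); the cylinder at (5, 2) does not reach this height (z outside [1, 21.5]); the cylinder at (13, 13.5) is not intersected at this z (z outside [11.5, 16.5]); the cube at (14, 2.5) is absent (z outside [9.5, 28.5]); Taking the union: only the 19×8.5 cube is present, so the union is just that shape — area = 161.50 mm²; (whole slice rotated 5° about Z — lengths, areas and connectivity unchanged). At z = 9.84: the 19×8.5 cube contributes its full rectangle (area 161.50 mm²); the r=10.5 cylinder at (5, 2) gives a regular 8-gon of circumradius 10.5 (constant along its height) (area = (8/2)·10.500²·sin(360°/8) = 311.83 mm²); the cylinder at (13, 13.5) is absent (z outside [11.5, 16.5]); the cube at (14, 2.5) (footprint 23.5×11) is included at this height (area 258.50 mm²); Taking the union: the regions partially overlap — summed areas 731.83 mm² minus the doubly-counted overlap 152.17 mm² gives 579.66 mm² — area = 579.66 mm²; (rotated 5° about Z; rotation is an isometry so areas/perimeters/island counts are preserved). Checking containment: at z = 9.84 the cross-section extends beyond the z = 0.48 cross-section by about 418.16 mm².

part overhangs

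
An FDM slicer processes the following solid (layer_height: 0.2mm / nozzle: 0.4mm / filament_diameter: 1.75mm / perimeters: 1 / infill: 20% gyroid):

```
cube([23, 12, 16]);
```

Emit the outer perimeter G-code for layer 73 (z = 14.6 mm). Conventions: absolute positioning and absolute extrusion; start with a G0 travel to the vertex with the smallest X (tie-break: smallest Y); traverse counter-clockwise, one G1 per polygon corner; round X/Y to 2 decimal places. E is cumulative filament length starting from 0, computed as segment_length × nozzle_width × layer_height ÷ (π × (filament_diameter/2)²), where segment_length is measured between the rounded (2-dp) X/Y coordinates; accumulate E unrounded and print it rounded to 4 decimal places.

G0 X0.00 Y0.00 Z14.60
G1 X23.00 Y0.00 E0.7650
G1 X23.00 Y12.00 E1.1641
G1 X0.00 Y12.00 E1.9291
G1 X0.00 Y0.00 E2.3282

At z = 14.6 mm: the cube is present — its section is the full 23×12 rectangle. The outline is a single polygon with 4 vertices. Extrusion per mm of travel: 0.4 × 0.2 / (π × 0.875²) = 0.033260. Accumulating E over each segment gives final E = 2.3282.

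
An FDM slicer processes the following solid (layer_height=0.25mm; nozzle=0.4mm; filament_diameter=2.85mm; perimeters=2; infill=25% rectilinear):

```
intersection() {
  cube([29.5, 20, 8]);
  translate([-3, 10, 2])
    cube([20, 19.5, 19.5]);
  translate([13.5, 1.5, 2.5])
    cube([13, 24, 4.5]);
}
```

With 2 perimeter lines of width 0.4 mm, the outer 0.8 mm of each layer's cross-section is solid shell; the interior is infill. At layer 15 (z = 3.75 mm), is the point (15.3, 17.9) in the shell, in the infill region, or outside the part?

At z = 3.75 mm: the cube is present — its section is the full 29.5×20 rectangle; the cube at (-3, 10) (footprint 20×19.5) is included at this height; the 13×24 cube at (13.5, 1.5) contributes its full rectangle; After intersecting: the 20×19.5 cube at (-3, 10) partially overlaps the 29.5×20 cube; clipping to the common part keeps 170.00 mm²; the 13×24 cube at (13.5, 1.5) partially overlaps the running intersection; clipping to the common part keeps 35.00 mm² — 1 connected region. Overall, the cross-section is a single solid region. The nearest boundary edge runs (17.00, 20.00)→(17.00, 10.00); distance from the point to it = 1.70 mm. The point is inside the cross-section and 1.70 mm from the nearest boundary — more than the 0.8 mm shell width (2 × 0.4), so it's in the infill interior.

infill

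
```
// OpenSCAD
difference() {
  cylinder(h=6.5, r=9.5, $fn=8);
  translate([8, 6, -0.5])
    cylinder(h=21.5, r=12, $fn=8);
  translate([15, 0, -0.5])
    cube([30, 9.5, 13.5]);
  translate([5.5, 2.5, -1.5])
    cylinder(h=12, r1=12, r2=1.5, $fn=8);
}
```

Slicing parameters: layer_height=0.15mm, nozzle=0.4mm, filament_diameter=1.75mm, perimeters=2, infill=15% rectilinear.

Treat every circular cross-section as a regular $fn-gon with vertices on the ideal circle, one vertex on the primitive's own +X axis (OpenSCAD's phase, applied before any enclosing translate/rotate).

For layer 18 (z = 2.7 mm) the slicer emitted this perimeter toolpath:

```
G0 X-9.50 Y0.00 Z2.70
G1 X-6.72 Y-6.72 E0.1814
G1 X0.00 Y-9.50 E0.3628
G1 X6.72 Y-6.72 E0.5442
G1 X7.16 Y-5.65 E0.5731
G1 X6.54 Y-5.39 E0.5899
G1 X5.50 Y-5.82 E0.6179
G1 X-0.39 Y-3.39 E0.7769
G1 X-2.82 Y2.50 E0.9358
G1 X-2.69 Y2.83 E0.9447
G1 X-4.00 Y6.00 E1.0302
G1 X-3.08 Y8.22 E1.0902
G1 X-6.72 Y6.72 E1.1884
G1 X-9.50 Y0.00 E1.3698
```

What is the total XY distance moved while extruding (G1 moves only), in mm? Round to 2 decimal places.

54.91 mm

Sum the Euclidean lengths of each G1 segment: total = 54.91 mm.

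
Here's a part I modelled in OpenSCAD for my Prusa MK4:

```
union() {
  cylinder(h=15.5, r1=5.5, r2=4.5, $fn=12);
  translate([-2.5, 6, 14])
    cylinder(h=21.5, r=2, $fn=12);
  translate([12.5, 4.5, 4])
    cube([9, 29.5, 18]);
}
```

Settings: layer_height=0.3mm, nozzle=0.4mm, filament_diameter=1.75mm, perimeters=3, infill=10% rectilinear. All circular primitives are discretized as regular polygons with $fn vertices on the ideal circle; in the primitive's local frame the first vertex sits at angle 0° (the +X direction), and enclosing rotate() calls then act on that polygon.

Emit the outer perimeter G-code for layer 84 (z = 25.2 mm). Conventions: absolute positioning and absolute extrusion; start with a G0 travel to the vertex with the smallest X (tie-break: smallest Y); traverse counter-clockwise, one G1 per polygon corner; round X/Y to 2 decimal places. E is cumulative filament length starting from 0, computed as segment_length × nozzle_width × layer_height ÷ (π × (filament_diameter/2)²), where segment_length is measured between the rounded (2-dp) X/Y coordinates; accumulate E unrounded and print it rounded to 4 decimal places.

At z = 25.2 mm: the cone does not reach this height (z outside [0, 15.5]); the r=2 cylinder at (-2.5, 6) contributes a regular 12-gon of circumradius 2; the cube at (12.5, 4.5) is not intersected at this z (z outside [4, 22]); Combining (union): only the r=2 cylinder at (-2.5, 6) is present, so the union is just that shape — 1 connected region. The outline is a single polygon with 12 vertices. Extrusion per mm of travel: 0.4 × 0.3 / (π × 0.875²) = 0.049890. Accumulating E over each segment gives final E = 0.6194.

G0 X-4.50 Y6.00 Z25.20
G1 X-4.23 Y5.00 E0.0517
G1 X-3.50 Y4.27 E0.1032
G1 X-2.50 Y4.00 E0.1549
G1 X-1.50 Y4.27 E0.2065
G1 X-0.77 Y5.00 E0.2580
G1 X-0.50 Y6.00 E0.3097
G1 X-0.77 Y7.00 E0.3614
G1 X-1.50 Y7.73 E0.4129
G1 X-2.50 Y8.00 E0.4646
G1 X-3.50 Y7.73 E0.5163
G1 X-4.23 Y7.00 E0.5678
G1 X-4.50 Y6.00 E0.6194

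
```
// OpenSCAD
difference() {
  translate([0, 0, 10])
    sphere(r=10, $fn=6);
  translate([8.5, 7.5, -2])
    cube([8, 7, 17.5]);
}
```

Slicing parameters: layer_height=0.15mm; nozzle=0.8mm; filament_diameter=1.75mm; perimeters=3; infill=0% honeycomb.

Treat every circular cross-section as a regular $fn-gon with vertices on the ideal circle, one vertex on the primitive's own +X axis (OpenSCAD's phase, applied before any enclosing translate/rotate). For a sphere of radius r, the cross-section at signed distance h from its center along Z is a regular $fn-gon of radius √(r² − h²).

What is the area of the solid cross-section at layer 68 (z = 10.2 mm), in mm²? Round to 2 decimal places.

259.70 mm²

At z = 10.2 mm: the r=10 sphere slices to a regular 6-gon of circumradius 9.998 (√(r²−h²) with h=0.2 from center) (area = (6/2)·9.998²·sin(360°/6) = 259.70 mm²); the cube at (8.5, 7.5) is present — its section is the full 8×7 rectangle (area 56.00 mm²); Subtracting the remaining from the first: starting from the r=10 sphere (259.70 mm²), the 8×7 cube at (8.5, 7.5) misses the remaining region (no effect) — area = 259.70 mm². Overall, the cross-section is a single solid region. Net area = 259.70 mm².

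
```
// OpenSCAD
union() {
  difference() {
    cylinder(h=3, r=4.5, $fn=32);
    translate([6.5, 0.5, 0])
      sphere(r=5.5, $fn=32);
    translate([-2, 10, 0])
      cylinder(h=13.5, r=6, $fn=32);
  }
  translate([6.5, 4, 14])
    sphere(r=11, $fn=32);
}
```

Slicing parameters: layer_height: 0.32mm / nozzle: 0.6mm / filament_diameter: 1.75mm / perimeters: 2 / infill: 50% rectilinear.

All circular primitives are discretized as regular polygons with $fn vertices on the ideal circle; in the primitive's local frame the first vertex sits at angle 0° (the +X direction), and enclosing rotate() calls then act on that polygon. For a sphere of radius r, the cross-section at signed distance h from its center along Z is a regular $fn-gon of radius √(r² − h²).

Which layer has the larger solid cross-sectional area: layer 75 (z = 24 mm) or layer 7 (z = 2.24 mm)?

layer 75 (z = 24 mm)

Layer 75 (z = 24): the cylinder is absent (z outside [0, 3]); the sphere at (6.5, 0.5) does not reach this height (|z−center|=24.000 > r=5.5); the cylinder at (-2, 10) is not intersected at this z (z outside [0, 13.5]); After the difference (first − rest): the first operand is absent here, so nothing remains; the r=11 sphere at (6.5, 4) contributes a regular 32-gon of circumradius √(11²−10²) = 4.583 (area = (32/2)·4.583²·sin(360°/32) = 65.55 mm²); Combining (union): only the r=11 sphere at (6.5, 4) is present, so the union is just that shape — area = 65.55 mm². So its area = 65.55 mm². Layer 7 (z = 2.24): the cylinder: section is a regular 32-gon, circumradius r=4.5 (area = (32/2)·4.500²·sin(360°/32) = 63.21 mm²); the r=5.5 sphere at (6.5, 0.5) slices to a regular 32-gon of circumradius 5.023 (√(r²−h²) with h=2.24 from center) (area = (32/2)·5.023²·sin(360°/32) = 78.76 mm²); the cylinder at (-2, 10): section is a regular 32-gon, circumradius r=6 (area = (32/2)·6.000²·sin(360°/32) = 112.37 mm²); Taking the first minus the rest: starting from the r=4.5 cylinder (63.21 mm²), the r=5.5 sphere at (6.5, 0.5) partially overlaps it — only the 14.14 mm² overlap (of its 78.76 mm²) is removed, clipping the outline; the r=6 cylinder at (-2, 10) partially overlaps it — only the 0.42 mm² overlap (of its 112.37 mm²) is removed, clipping the outline — area = 48.65 mm²; the sphere at (6.5, 4) is absent (|z−center|=11.760 > r=11); Combining (union): only that combined region is present, so the union is just that shape — area = 48.65 mm². So its area = 48.65 mm². Layer 75 is larger (65.55 vs 48.65 mm²).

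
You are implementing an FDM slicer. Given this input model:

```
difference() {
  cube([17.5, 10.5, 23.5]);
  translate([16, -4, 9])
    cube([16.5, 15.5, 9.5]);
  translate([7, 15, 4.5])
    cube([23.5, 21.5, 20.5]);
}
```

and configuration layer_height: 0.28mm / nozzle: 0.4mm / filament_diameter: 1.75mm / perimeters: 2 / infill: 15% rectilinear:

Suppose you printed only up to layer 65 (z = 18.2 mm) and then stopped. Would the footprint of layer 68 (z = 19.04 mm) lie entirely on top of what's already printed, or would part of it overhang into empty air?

Compare the two slices. At z = 18.2: the 17.5×10.5 cube contributes its full rectangle (area 183.75 mm²); the 16.5×15.5 cube at (16, -4) contributes its full rectangle (area 255.75 mm²); the cube at (7, 15) (footprint 23.5×21.5) is included at this height (area 505.25 mm²); After the difference (first − rest): starting from the 17.5×10.5 cube (183.75 mm²), the 16.5×15.5 cube at (16, -4) partially overlaps it — only the 15.75 mm² overlap (of its 255.75 mm²) is removed, clipping the outline; the 23.5×21.5 cube at (7, 15) misses the remaining region (no effect) — area = 168.00 mm². At z = 19.04: the cube is present — its section is the full 17.5×10.5 rectangle (area 183.75 mm²); the cube at (16, -4) does not reach this height (z outside [9, 18.5]); the 23.5×21.5 cube at (7, 15) contributes its full rectangle (area 505.25 mm²); Taking the first minus the rest: starting from the 17.5×10.5 cube (183.75 mm²), the 23.5×21.5 cube at (7, 15) misses the remaining region (no effect) — area = 183.75 mm². Checking containment: at z = 19.04 the cross-section extends beyond the z = 18.2 cross-section by about 15.75 mm².

part overhangs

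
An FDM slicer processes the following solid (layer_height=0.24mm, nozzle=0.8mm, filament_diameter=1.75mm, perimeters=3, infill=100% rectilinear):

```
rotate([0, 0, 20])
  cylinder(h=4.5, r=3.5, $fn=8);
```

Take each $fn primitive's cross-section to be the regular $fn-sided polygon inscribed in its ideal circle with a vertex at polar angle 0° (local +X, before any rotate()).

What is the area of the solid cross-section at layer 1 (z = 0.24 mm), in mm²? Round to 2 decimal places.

At z = 0.24 mm: the cylinder: section is a regular 8-gon, circumradius r=3.5 (area = (8/2)·3.500²·sin(360°/8) = 34.65 mm²); (rotated 20° about Z; rotation is an isometry so areas/perimeters/island counts are preserved). Overall, the cross-section is a single solid region. Net area = 34.65 mm².

34.65 mm²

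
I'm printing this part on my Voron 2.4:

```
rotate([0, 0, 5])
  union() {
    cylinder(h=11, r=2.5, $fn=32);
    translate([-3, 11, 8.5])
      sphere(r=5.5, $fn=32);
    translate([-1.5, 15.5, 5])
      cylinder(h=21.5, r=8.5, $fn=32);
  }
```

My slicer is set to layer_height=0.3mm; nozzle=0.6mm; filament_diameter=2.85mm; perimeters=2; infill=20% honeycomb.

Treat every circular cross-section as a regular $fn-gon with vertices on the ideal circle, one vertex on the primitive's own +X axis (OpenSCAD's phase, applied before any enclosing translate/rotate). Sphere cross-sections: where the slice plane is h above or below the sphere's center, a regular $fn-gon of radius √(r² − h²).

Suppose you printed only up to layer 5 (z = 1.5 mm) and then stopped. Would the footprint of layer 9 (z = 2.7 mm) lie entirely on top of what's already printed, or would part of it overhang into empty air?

Compare the two slices. At z = 1.5: the cylinder: section is a regular 32-gon, circumradius r=2.5 (area = (32/2)·2.500²·sin(360°/32) = 19.51 mm²); the sphere at (-3, 11) is absent (|z−center|=7.000 > r=5.5); the cylinder at (-1.5, 15.5) is not intersected at this z (z outside [5, 26.5]); Taking the union: only the r=2.5 cylinder is present, so the union is just that shape — area = 19.51 mm²; (whole slice rotated 5° about Z — lengths, areas and connectivity unchanged). At z = 2.7: the cylinder: section is a regular 32-gon, circumradius r=2.5 (area = (32/2)·2.500²·sin(360°/32) = 19.51 mm²); the sphere at (-3, 11) does not reach this height (|z−center|=5.800 > r=5.5); the cylinder at (-1.5, 15.5) is absent (z outside [5, 26.5]); Taking the union: only the r=2.5 cylinder is present, so the union is just that shape — area = 19.51 mm²; (rotated 5° about Z; rotation is an isometry so areas/perimeters/island counts are preserved). Checking containment: the cross-section at z = 2.7 is a subset of the cross-section at z = 1.5.

entirely on top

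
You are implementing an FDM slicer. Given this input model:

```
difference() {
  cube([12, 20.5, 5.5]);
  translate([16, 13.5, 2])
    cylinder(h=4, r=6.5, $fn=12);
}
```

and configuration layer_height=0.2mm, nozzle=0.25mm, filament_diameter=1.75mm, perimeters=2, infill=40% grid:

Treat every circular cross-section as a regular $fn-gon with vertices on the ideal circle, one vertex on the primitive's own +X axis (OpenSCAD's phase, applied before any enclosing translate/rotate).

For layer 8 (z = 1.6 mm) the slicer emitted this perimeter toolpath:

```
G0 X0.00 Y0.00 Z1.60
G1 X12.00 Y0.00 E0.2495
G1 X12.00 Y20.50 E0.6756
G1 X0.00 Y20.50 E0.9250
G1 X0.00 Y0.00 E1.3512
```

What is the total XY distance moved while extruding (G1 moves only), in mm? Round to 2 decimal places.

65.00 mm

Sum the Euclidean lengths of each G1 segment: total = 65.00 mm.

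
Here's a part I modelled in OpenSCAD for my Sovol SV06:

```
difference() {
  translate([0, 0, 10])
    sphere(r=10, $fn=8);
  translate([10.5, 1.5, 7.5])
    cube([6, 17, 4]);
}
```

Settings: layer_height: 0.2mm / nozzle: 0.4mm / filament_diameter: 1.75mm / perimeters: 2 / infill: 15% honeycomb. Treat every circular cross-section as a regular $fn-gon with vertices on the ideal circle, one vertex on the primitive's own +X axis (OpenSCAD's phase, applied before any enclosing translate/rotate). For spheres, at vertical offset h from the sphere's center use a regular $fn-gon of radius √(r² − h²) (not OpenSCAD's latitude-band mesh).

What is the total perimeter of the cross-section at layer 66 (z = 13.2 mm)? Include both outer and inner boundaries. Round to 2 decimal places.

58.01 mm

At z = 13.2 mm: the r=10 sphere slices to a regular 8-gon of circumradius 9.474 (√(r²−h²) with h=3.2 from center) (perimeter = 2·8·9.474·sin(180°/8) = 58.01 mm); the cube at (10.5, 1.5) is not intersected at this z (z outside [7.5, 11.5]); Subtracting the remaining from the first: none of the subtracted shapes is present at this height, so the r=10 sphere is unchanged — boundary = 58.01 mm. Overall, the cross-section is a single solid region. Total boundary length (outer) = 58.01 mm.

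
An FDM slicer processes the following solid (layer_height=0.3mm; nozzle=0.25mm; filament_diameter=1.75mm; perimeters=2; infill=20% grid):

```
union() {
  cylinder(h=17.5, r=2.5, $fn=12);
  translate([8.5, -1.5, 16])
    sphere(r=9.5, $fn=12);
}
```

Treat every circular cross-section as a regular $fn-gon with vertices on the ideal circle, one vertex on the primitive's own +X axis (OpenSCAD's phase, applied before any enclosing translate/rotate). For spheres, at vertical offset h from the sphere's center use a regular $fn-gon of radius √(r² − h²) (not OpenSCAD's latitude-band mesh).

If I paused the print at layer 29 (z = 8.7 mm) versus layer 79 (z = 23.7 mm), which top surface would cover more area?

Layer 29 (z = 8.7): the cylinder: section is a regular 12-gon, circumradius r=2.5 (area = (12/2)·2.500²·sin(360°/12) = 18.75 mm²); the sphere at (8.5, -1.5): section is a regular 12-gon, circumradius = √(r²−h²) = √(9.5²−7.3²) = 6.079 (area = (12/2)·6.079²·sin(360°/12) = 110.88 mm²); Combining (union): the 2 present regions are separate (no shared area or edge), so areas and boundary lengths simply add and each stays a separate island — area = 129.63 mm². So its area = 129.63 mm². Layer 79 (z = 23.7): the cylinder is not intersected at this z (z outside [0, 17.5]); the r=9.5 sphere at (8.5, -1.5) slices to a regular 12-gon of circumradius 5.564 (√(r²−h²) with h=7.7 from center) (area = (12/2)·5.564²·sin(360°/12) = 92.88 mm²); Merging all regions: only the r=9.5 sphere at (8.5, -1.5) is present, so the union is just that shape — area = 92.88 mm². So its area = 92.88 mm². Layer 29 is larger (129.63 vs 92.88 mm²).

layer 29 (z = 8.7 mm)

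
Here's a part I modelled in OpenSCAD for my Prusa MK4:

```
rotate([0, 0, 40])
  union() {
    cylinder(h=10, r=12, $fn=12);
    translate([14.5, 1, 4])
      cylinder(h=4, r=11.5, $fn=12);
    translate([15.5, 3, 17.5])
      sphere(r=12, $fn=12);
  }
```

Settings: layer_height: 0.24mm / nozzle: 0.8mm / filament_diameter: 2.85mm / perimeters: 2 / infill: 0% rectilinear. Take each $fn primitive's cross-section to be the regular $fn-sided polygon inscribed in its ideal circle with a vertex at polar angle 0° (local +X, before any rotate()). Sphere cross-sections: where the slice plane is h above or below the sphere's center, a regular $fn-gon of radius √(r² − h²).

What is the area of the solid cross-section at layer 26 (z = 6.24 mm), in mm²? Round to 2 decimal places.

724.90 mm²

At z = 6.24 mm: the r=12 cylinder contributes a regular 12-gon of circumradius 12 (area = (12/2)·12.000²·sin(360°/12) = 432.00 mm²); the r=11.5 cylinder at (14.5, 1) gives a regular 12-gon of circumradius 11.5 (constant along its height) (area = (12/2)·11.500²·sin(360°/12) = 396.75 mm²); the sphere at (15.5, 3): section is a regular 12-gon, circumradius = √(r²−h²) = √(12²−11.26²) = 4.149 (area = (12/2)·4.149²·sin(360°/12) = 51.64 mm²); Taking the union: the regions partially overlap — summed areas 880.39 mm² minus the doubly-counted overlap 155.49 mm² gives 724.90 mm² — area = 724.90 mm²; (rotated 40° about Z; rotation is an isometry so areas/perimeters/island counts are preserved). Overall, the cross-section is a single solid region. Net area = 724.90 mm².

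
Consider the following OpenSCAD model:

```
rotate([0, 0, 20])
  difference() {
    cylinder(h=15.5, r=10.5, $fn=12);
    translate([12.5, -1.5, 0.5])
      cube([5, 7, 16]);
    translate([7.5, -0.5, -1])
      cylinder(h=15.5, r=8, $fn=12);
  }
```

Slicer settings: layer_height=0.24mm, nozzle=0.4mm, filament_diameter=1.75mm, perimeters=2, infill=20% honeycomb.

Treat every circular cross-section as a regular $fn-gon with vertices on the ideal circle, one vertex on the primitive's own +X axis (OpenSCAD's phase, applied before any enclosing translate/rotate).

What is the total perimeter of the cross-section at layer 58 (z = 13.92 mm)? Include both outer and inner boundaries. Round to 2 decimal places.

At z = 13.92 mm: the cylinder: section is a regular 12-gon, circumradius r=10.5 (perimeter = 2·12·10.500·sin(180°/12) = 65.22 mm); the cube at (12.5, -1.5) (footprint 5×7) is included at this height (perimeter 24.00 mm); the r=8 cylinder at (7.5, -0.5) gives a regular 12-gon of circumradius 8 (constant along its height) (perimeter = 2·12·8.000·sin(180°/12) = 49.69 mm); Taking the first minus the rest: starting from the r=10.5 cylinder, the 5×7 cube at (12.5, -1.5) misses the remaining region (no effect); the r=8 cylinder at (7.5, -0.5) partially overlaps it — only the 121.40 mm² overlap (of its 192.00 mm²) is removed, clipping the outline — boundary = 70.22 mm; (whole slice rotated 20° about Z — lengths, areas and connectivity unchanged). Overall, the cross-section is a single solid region. Total boundary length (outer) = 70.22 mm.

70.22 mm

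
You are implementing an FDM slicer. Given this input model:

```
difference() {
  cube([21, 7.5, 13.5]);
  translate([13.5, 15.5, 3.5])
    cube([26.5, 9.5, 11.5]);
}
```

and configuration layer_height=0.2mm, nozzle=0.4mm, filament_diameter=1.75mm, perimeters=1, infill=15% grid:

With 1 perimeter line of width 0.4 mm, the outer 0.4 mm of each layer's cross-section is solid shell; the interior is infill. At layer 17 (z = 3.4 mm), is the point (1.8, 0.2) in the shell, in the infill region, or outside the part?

shell

At z = 3.4 mm: the 21×7.5 cube contributes its full rectangle; the cube at (13.5, 15.5) does not reach this height (z outside [3.5, 15]); Subtracting the remaining from the first: none of the subtracted shapes is present at this height, so the 21×7.5 cube is unchanged — 1 connected region. Overall, the cross-section is a single solid region. The nearest boundary edge runs (0.00, 0.00)→(21.00, 0.00); distance from the point to it = 0.20 mm. The point is inside the cross-section, 0.20 mm from the nearest boundary — within the 0.4 mm shell band (1 × 0.4).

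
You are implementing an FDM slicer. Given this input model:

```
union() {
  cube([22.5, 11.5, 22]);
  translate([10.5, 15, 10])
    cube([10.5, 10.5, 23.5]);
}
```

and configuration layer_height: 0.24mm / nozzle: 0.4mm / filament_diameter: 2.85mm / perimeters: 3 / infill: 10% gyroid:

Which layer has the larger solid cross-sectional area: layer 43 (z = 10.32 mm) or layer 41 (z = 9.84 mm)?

Layer 43 (z = 10.32): the cube (footprint 22.5×11.5) is included at this height (area 258.75 mm²); the cube at (10.5, 15) (footprint 10.5×10.5) is included at this height (area 110.25 mm²); Merging all regions: the 2 present regions are separate (no shared area or edge), so areas and boundary lengths simply add and each stays a separate island — area = 369.00 mm². So its area = 369.00 mm². Layer 41 (z = 9.84): the cube (footprint 22.5×11.5) is included at this height (area 258.75 mm²); the cube at (10.5, 15) is absent (z outside [10, 33.5]); Merging all regions: only the 22.5×11.5 cube is present, so the union is just that shape — area = 258.75 mm². So its area = 258.75 mm². Layer 43 is larger (369.00 vs 258.75 mm²).

layer 43 (z = 10.32 mm)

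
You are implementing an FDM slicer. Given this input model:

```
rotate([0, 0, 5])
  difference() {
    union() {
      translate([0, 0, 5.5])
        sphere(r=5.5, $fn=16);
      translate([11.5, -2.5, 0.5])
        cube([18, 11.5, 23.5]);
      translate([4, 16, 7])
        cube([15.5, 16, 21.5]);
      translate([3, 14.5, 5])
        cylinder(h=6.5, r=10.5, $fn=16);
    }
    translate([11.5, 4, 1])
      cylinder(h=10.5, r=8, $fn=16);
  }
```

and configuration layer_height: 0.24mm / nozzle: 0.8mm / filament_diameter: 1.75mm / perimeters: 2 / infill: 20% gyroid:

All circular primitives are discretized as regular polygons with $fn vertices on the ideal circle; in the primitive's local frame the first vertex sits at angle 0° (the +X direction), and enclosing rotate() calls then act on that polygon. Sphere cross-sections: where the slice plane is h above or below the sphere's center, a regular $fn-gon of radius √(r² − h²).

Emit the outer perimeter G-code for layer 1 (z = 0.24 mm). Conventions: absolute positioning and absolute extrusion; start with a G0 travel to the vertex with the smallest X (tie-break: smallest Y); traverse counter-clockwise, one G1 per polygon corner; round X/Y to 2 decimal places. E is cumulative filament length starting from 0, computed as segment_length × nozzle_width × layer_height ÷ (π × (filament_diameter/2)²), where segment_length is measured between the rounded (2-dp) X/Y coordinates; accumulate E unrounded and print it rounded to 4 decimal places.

At z = 0.24 mm: the r=5.5 sphere contributes a regular 16-gon of circumradius √(5.5²−5.26²) = 1.607; the cube at (11.5, -2.5) is not intersected at this z (z outside [0.5, 24]); the cube at (4, 16) is not intersected at this z (z outside [7, 28.5]); the cylinder at (3, 14.5) does not reach this height (z outside [5, 11.5]); Taking the union: only the r=5.5 sphere is present, so the union is just that shape — 1 connected region; the cylinder at (11.5, 4) is absent (z outside [1, 11.5]); Taking the first minus the rest: none of the subtracted shapes is present at this height, so that combined region is unchanged — 1 connected region; (rotated 5° about Z; rotation is an isometry so areas/perimeters/island counts are preserved). The outline is a single polygon with 16 vertices. Extrusion per mm of travel: 0.8 × 0.24 / (π × 0.875²) = 0.079824. Accumulating E over each segment gives final E = 0.8003.

G0 X-1.60 Y-0.14 Z0.24
G1 X-1.43 Y-0.74 E0.0498
G1 X-1.03 Y-1.23 E0.1003
G1 X-0.48 Y-1.53 E0.1503
G1 X0.14 Y-1.60 E0.2001
G1 X0.74 Y-1.43 E0.2499
G1 X1.23 Y-1.03 E0.3004
G1 X1.53 Y-0.48 E0.3504
G1 X1.60 Y0.14 E0.4002
G1 X1.43 Y0.74 E0.4500
G1 X1.03 Y1.23 E0.5004
G1 X0.48 Y1.53 E0.5505
G1 X-0.14 Y1.60 E0.6003
G1 X-0.74 Y1.43 E0.6500
G1 X-1.23 Y1.03 E0.7005
G1 X-1.53 Y0.48 E0.7505
G1 X-1.60 Y-0.14 E0.8003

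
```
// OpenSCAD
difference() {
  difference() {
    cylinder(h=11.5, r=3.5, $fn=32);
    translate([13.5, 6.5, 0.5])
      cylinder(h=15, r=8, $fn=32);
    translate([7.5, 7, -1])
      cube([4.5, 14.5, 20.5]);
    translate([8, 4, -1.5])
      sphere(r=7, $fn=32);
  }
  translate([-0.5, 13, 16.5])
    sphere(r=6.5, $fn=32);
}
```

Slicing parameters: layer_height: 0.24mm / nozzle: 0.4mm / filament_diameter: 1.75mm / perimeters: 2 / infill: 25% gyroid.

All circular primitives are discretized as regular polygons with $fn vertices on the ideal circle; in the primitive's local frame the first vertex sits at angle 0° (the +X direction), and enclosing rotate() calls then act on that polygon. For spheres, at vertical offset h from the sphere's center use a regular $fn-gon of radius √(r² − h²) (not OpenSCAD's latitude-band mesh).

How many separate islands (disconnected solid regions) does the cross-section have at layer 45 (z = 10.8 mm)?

At z = 10.8 mm: the r=3.5 cylinder contributes a regular 32-gon of circumradius 3.5; the cylinder at (13.5, 6.5): section is a regular 32-gon, circumradius r=8; the 4.5×14.5 cube at (7.5, 7) contributes its full rectangle; the sphere at (8, 4) does not reach this height (|z−center|=12.300 > r=7); After the difference (first − rest): starting from the r=3.5 cylinder, the r=8 cylinder at (13.5, 6.5) misses the remaining region (no effect); the 4.5×14.5 cube at (7.5, 7) misses the remaining region (no effect) — 1 connected region; the r=6.5 sphere at (-0.5, 13) contributes a regular 32-gon of circumradius √(6.5²−5.7²) = 3.124; After the difference (first − rest): starting from the result so far, the r=6.5 sphere at (-0.5, 13) misses the remaining region (no effect) — 1 connected region. Overall, the cross-section is a single solid region. Island count = 1.

1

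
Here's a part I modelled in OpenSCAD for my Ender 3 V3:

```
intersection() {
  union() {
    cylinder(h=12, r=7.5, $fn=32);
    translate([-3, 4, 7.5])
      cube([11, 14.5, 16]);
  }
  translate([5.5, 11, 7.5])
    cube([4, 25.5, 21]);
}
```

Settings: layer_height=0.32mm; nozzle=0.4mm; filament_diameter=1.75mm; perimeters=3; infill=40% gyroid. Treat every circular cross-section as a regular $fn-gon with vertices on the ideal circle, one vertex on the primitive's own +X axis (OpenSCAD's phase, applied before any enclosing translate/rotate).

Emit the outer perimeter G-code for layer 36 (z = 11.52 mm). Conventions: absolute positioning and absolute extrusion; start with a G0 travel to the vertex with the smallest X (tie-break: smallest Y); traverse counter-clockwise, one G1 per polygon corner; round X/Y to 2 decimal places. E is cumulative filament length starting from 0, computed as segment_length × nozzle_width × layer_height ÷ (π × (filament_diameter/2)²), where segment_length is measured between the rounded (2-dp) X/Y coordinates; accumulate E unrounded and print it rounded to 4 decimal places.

G0 X5.50 Y11.00 Z11.52
G1 X8.00 Y11.00 E0.1330
G1 X8.00 Y18.50 E0.5322
G1 X5.50 Y18.50 E0.6652
G1 X5.50 Y11.00 E1.0643

At z = 11.52 mm: the r=7.5 cylinder gives a regular 32-gon of circumradius 7.5 (constant along its height); the cube at (-3, 4) is present — its section is the full 11×14.5 rectangle; Combining (union): the regions partially overlap (shared area 25.30 mm²), so overlapping operands fuse into one piece — 1 connected region; the cube at (5.5, 11) (footprint 4×25.5) is included at this height; Taking the intersection: the 4×25.5 cube at (5.5, 11) partially overlaps that combined region; clipping to the common part keeps 18.75 mm² — 1 connected region. The outline is a single polygon with 4 vertices. Extrusion per mm of travel: 0.4 × 0.32 / (π × 0.875²) = 0.053216. Accumulating E over each segment gives final E = 1.0643.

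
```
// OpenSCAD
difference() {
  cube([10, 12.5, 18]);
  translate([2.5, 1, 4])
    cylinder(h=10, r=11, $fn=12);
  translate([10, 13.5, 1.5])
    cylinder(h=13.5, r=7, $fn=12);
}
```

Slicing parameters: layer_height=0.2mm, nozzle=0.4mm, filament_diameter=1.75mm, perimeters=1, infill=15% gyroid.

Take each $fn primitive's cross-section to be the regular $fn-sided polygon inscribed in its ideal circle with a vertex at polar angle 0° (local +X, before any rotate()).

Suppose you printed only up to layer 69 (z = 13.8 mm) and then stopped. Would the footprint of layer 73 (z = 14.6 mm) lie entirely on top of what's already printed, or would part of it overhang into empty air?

part overhangs

Compare the two slices. At z = 13.8: the cube (footprint 10×12.5) is included at this height (area 125.00 mm²); the r=11 cylinder at (2.5, 1) contributes a regular 12-gon of circumradius 11 (area = (12/2)·11.000²·sin(360°/12) = 363.00 mm²); the r=7 cylinder at (10, 13.5) gives a regular 12-gon of circumradius 7 (constant along its height) (area = (12/2)·7.000²·sin(360°/12) = 147.00 mm²); Subtracting the remaining from the first: starting from the 10×12.5 cube (125.00 mm²), the r=11 cylinder at (2.5, 1) partially overlaps it — only the 110.16 mm² overlap (of its 363.00 mm²) is removed, clipping the outline; the r=7 cylinder at (10, 13.5) partially overlaps it — only the 12.22 mm² overlap (of its 147.00 mm²) is removed, clipping the outline — area = 2.62 mm². At z = 14.6: the cube is present — its section is the full 10×12.5 rectangle (area 125.00 mm²); the cylinder at (2.5, 1) is not intersected at this z (z outside [4, 14]); the r=7 cylinder at (10, 13.5) gives a regular 12-gon of circumradius 7 (constant along its height) (area = (12/2)·7.000²·sin(360°/12) = 147.00 mm²); Taking the first minus the rest: starting from the 10×12.5 cube (125.00 mm²), the r=7 cylinder at (10, 13.5) partially overlaps it — only the 29.88 mm² overlap (of its 147.00 mm²) is removed, clipping the outline — area = 95.12 mm². Checking containment: at z = 14.6 the cross-section extends beyond the z = 13.8 cross-section by about 92.49 mm².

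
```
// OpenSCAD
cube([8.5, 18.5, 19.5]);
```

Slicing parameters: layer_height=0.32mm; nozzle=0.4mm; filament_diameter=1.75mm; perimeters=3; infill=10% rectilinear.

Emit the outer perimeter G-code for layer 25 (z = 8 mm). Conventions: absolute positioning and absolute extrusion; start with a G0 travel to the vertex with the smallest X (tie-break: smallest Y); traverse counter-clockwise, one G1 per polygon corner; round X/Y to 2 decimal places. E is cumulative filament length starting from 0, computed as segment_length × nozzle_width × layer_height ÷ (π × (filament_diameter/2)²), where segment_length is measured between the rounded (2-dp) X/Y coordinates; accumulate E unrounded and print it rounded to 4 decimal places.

G0 X0.00 Y0.00 Z8.00
G1 X8.50 Y0.00 E0.4523
G1 X8.50 Y18.50 E1.4368
G1 X0.00 Y18.50 E1.8892
G1 X0.00 Y0.00 E2.8737

At z = 8 mm: the 8.5×18.5 cube contributes its full rectangle. The outline is a single polygon with 4 vertices. Extrusion per mm of travel: 0.4 × 0.32 / (π × 0.875²) = 0.053216. Accumulating E over each segment gives final E = 2.8737.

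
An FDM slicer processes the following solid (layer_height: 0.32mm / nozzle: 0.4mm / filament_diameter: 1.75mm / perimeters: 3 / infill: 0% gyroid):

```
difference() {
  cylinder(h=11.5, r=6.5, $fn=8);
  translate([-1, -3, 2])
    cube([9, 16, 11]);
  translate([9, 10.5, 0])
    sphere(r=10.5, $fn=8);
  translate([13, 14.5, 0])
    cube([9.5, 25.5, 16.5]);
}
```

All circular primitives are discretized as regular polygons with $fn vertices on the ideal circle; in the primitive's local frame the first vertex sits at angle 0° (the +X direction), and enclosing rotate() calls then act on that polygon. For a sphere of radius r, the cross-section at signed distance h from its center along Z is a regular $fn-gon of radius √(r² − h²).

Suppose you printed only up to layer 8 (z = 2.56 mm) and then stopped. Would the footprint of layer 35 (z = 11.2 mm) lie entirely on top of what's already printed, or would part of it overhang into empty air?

Compare the two slices. At z = 2.56: the cylinder: section is a regular 8-gon, circumradius r=6.5 (area = (8/2)·6.500²·sin(360°/8) = 119.50 mm²); the cube at (-1, -3) is present — its section is the full 9×16 rectangle (area 144.00 mm²); the r=10.5 sphere at (9, 10.5) slices to a regular 8-gon of circumradius 10.183 (√(r²−h²) with h=2.56 from center) (area = (8/2)·10.183²·sin(360°/8) = 293.30 mm²); the cube at (13, 14.5) (footprint 9.5×25.5) is included at this height (area 242.25 mm²); After the difference (first − rest): starting from the r=6.5 cylinder (119.50 mm²), the 9×16 cube at (-1, -3) partially overlaps it — only the 56.80 mm² overlap (of its 144.00 mm²) is removed, clipping the outline; the r=10.5 sphere at (9, 10.5) misses the remaining region (no effect); the 9.5×25.5 cube at (13, 14.5) misses the remaining region (no effect) — area = 62.70 mm². At z = 11.2: the r=6.5 cylinder contributes a regular 8-gon of circumradius 6.5 (area = (8/2)·6.500²·sin(360°/8) = 119.50 mm²); the 9×16 cube at (-1, -3) contributes its full rectangle (area 144.00 mm²); the sphere at (9, 10.5) is absent (|z−center|=11.200 > r=10.5); the cube at (13, 14.5) is present — its section is the full 9.5×25.5 rectangle (area 242.25 mm²); After the difference (first − rest): starting from the r=6.5 cylinder (119.50 mm²), the 9×16 cube at (-1, -3) partially overlaps it — only the 56.80 mm² overlap (of its 144.00 mm²) is removed, clipping the outline; the 9.5×25.5 cube at (13, 14.5) misses the remaining region (no effect) — area = 62.70 mm². Checking containment: the cross-section at z = 11.2 is a subset of the cross-section at z = 2.56.

entirely on top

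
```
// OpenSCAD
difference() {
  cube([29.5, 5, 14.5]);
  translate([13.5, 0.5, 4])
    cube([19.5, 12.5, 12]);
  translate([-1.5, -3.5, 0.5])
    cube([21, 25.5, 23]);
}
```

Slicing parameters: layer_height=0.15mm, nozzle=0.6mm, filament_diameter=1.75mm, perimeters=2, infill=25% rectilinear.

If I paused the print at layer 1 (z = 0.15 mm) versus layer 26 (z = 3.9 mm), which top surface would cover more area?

Layer 1 (z = 0.15): the cube (footprint 29.5×5) is included at this height (area 147.50 mm²); the cube at (13.5, 0.5) is absent (z outside [4, 16]); the cube at (-1.5, -3.5) is not intersected at this z (z outside [0.5, 23.5]); After the difference (first − rest): none of the subtracted shapes is present at this height, so the 29.5×5 cube is unchanged — area = 147.50 mm². So its area = 147.50 mm². Layer 26 (z = 3.9): the cube is present — its section is the full 29.5×5 rectangle (area 147.50 mm²); the cube at (13.5, 0.5) does not reach this height (z outside [4, 16]); the cube at (-1.5, -3.5) is present — its section is the full 21×25.5 rectangle (area 535.50 mm²); After the difference (first − rest): starting from the 29.5×5 cube (147.50 mm²), the 21×25.5 cube at (-1.5, -3.5) partially overlaps it — only the 97.50 mm² overlap (of its 535.50 mm²) is removed, clipping the outline — area = 50.00 mm². So its area = 50.00 mm². Layer 1 is larger (147.50 vs 50.00 mm²).

layer 1 (z = 0.15 mm)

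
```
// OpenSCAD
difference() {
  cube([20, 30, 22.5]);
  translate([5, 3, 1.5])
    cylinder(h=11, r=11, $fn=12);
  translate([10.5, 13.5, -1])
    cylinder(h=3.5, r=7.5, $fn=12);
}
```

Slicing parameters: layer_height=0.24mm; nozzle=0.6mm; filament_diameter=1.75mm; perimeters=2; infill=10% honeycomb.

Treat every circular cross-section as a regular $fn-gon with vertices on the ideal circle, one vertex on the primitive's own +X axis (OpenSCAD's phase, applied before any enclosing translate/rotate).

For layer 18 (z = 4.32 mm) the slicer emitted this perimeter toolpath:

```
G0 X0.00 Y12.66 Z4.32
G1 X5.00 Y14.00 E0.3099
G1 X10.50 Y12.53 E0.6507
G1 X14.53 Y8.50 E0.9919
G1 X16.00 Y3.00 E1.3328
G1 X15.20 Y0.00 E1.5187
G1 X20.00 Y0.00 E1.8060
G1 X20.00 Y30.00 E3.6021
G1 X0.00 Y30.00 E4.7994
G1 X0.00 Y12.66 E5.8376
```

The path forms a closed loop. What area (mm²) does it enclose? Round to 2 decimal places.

410.76 mm²

Apply the shoelace formula to the sequence of (X, Y) vertices; enclosed area = 410.76 mm².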